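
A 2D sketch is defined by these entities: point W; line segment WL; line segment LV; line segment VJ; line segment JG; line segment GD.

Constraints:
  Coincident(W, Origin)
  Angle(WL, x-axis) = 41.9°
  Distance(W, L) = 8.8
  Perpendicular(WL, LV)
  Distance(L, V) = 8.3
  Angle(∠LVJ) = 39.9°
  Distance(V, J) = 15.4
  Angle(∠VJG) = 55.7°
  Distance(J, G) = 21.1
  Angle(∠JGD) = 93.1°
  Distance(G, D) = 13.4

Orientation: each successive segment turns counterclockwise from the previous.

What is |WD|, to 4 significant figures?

23.25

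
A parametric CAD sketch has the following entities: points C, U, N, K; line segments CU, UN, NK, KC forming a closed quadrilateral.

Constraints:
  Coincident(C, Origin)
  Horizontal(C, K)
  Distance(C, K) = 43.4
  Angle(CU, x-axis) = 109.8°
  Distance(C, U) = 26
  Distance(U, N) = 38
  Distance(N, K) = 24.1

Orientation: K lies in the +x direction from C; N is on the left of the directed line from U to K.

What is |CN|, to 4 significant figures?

34.63

Checks: |UN| = 38.00 ✓; |NK| = 24.10 ✓.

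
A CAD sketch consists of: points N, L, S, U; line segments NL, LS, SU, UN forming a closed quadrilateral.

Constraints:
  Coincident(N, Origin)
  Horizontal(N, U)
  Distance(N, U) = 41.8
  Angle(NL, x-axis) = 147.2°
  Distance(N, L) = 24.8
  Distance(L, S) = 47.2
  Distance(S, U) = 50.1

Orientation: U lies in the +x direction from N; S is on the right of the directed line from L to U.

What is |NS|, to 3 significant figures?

28.6

Checks: |LS| = 47.20 ✓; |SU| = 50.10 ✓.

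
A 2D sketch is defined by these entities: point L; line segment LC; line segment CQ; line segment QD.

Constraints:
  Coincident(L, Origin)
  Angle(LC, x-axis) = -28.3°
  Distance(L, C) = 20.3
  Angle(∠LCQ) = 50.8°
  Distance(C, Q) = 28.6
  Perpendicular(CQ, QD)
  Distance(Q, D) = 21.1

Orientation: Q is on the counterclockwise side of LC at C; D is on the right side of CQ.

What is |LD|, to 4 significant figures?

40.07

L is at the origin; LC runs at -28.3° with length 20.3, so C = 20.3·(cos -28.3°, sin -28.3°) = (17.87, -9.624). ∠LCQ = 50.8°, so CQ runs at -28.3° + (180° − 50.8°) = 100.9° from the x-axis; with |CQ| = 28.6, Q = C + 28.6·(cos 100.9°, sin 100.9°) = (12.47, 18.46). The perpendicularity gives QD at right angles to CQ; with |QD| = 21.1 on the right of CQ, D = Q + 21.1·(0.9820, 0.1891) = (33.18, 22.45). Then |LD| = |D − L| = 40.07.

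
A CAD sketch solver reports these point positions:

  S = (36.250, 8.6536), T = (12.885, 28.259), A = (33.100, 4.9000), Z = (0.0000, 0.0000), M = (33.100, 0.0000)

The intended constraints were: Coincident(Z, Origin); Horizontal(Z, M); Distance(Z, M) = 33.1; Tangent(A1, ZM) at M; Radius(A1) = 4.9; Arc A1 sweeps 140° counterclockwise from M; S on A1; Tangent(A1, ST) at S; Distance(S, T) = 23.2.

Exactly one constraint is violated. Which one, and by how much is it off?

Distance(S, T) = 23.2 — off by 7.30.

Z = (0.00, 0.00) ✓; Z.y = 0.00, M.y = 0.00 ✓; |ZM| = 33.10 ✓; ∠(AM, MZ) = 90.00° ✓; |AM| = 4.900 ✓; bearing(A→S) − bearing(A→M) = 140.0° ✓; |AS| = 4.900 ✓; ∠(AS, ST) = 90.00° ✓; |ST| = 30.50 ✗.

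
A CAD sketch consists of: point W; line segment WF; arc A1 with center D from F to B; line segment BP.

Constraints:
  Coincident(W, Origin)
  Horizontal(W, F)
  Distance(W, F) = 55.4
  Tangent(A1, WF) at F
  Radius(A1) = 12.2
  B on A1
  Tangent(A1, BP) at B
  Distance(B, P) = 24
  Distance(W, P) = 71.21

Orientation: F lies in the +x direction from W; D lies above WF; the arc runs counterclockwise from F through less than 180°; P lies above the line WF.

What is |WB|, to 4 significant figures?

68.88

W is at the origin; WF is horizontal with |WF| = 55.4 and F on the +x side, so F = (55.40, 0.000). A1 meets WF tangentially, so DF is at right angles to WF, so D = F + (0, 12.2) = (55.40, 12.20). Since DB ⟂ BP (tangency), |DP| = √(12.2² + 24.0²) = 26.92 regardless of where B sits on A1. So P lies on both circle(W, 71.21) and circle(D, 26.92); the above-WF intersection is P = (59.73, 38.77). B is the foot of the tangent from P: B = (67.02, 15.91).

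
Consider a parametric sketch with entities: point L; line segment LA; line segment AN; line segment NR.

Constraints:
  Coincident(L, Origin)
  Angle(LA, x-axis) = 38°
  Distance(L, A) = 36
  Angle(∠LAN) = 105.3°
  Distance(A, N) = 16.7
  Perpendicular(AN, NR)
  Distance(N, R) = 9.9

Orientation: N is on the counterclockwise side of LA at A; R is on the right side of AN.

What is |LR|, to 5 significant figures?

51.747

∠LAN = 105.3°, so AN runs at 38.0° + (180° − 105.3°) = 112.70° from the x-axis; with |AN| = 16.7, N = A + 16.7·(cos 112.70°, sin 112.70°) = (21.924, 37.570). The perpendicularity gives NR at right angles to AN; with |NR| = 9.9 on the right of AN, R = N + 9.9·(0.92254, 0.38591) = (31.057, 41.391). Then |LR| = |R − L| = 51.747.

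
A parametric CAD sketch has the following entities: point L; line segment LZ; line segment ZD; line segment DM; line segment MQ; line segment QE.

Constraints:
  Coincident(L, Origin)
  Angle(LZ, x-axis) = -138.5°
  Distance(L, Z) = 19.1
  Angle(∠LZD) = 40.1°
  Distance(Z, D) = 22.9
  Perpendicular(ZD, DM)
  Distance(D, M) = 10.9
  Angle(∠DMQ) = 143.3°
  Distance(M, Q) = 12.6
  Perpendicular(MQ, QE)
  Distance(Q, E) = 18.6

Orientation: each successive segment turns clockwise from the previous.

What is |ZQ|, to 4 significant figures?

26.03

L is at the origin; LZ runs at -138.5° with length 19.1, so Z = (-14.31, -12.66). ∠LZD = 40.1° gives ZD at 81.60° from the x-axis; with |ZD| = 22.9, D = (-10.96, 9.998). ZD ⟂ DM, so DM runs at -8.400°; with |DM| = 10.9, M = (-0.1767, 8.406). ∠DMQ = 143.3° gives MQ at -45.10° from the x-axis; with |MQ| = 12.6, Q = (8.717, -0.5191). Then |ZQ| = |Q − Z| = 26.03.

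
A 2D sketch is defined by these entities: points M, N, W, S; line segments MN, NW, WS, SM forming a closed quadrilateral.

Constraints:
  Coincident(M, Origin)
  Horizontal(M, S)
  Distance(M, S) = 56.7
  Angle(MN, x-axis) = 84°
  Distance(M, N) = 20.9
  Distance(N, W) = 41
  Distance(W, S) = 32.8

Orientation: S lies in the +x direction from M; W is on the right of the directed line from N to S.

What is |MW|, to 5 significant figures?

29.075

Checks: |NW| = 41.00 ✓; |WS| = 32.80 ✓.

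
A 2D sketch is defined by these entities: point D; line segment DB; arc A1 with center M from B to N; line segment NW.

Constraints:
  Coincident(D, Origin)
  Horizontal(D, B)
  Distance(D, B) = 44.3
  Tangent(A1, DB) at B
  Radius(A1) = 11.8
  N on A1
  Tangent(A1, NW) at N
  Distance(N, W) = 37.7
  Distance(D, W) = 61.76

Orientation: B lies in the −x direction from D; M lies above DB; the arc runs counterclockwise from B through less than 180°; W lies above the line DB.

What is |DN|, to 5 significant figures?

34.970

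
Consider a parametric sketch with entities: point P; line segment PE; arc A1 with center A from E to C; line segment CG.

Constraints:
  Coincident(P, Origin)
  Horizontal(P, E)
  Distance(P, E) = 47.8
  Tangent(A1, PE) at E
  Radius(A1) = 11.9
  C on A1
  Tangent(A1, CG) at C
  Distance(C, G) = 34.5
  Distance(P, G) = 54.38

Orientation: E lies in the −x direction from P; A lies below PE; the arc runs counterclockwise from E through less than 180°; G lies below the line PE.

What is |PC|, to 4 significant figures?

59.69

Checks: P = (0.00, 0.00) ✓; |AC| = 11.90 ✓; ∠(AC, CG) = 90.00° ✓; |CG| = 34.50 ✓; |PG| = 54.38 ✓.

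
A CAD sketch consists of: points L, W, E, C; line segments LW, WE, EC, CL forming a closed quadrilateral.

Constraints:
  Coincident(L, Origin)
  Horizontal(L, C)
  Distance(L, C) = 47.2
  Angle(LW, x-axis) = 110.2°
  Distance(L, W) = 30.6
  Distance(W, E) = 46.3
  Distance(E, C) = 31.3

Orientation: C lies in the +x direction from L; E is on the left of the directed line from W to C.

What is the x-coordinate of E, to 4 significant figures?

35.73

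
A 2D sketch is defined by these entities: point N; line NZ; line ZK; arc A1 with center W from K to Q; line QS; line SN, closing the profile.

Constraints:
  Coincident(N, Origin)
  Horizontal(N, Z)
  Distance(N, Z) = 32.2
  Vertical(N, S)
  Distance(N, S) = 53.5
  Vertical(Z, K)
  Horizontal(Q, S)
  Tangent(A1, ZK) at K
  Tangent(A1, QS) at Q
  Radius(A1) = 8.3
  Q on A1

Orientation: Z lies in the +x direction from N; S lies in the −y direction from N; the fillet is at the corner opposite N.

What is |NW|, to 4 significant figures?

51.13

N is at the origin; NZ is horizontal with |NZ| = 32.2 and Z on the +x side, so Z = (32.20, 0.000). N and S share the same x with |NS| = 53.5 and S on the −y side, so S = (0.000, -53.50). The virtual corner opposite N is at (32.20, -53.50). The tangent condition forces WK to be normal to ZK and since A1 is tangent to QS there, WQ ⟂ QS, with radius 8.3, so the center W sits 8.3 in from both sides at W = (23.90, -45.20). Then |NW| = |W − N| = 51.13.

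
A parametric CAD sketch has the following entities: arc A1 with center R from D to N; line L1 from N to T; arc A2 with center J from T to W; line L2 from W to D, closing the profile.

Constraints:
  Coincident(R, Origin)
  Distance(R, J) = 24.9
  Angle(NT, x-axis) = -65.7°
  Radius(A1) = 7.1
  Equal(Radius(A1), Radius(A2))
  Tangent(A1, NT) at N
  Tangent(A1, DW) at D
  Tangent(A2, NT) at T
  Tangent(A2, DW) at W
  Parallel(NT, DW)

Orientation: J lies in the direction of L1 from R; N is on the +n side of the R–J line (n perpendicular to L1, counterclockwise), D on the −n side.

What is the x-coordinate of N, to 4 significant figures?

6.471

The slot axis is L1's direction at -65.7°, so u = (cos -65.7°, sin -65.7°) = (0.4115, -0.9114) and n = (−sin -65.7°, cos -65.7°) = (0.9114, 0.4115). R is at the origin and J lies 24.9 along u from R, so J = 24.9·u = (10.25, -22.69). Tangency of A1 to both parallel lines with radius 7.1 puts N and D at R ± 7.1·n: N = (6.471, 2.922), D = (-6.471, -2.922). So N.x = 6.471.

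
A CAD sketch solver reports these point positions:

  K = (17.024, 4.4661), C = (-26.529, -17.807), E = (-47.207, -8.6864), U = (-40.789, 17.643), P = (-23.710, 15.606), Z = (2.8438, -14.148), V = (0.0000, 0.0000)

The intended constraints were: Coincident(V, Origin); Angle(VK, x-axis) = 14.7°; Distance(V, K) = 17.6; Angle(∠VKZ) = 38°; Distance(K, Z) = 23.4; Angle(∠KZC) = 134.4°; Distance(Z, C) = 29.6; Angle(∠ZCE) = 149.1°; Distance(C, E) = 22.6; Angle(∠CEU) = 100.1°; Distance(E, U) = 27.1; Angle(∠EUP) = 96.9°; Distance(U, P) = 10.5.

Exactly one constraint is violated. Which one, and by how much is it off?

Distance(U, P) = 10.5 — off by 6.70.

V = (0.00, 0.00) ✓; VK at 14.70° ✓; |VK| = 17.60 ✓; ∠VKZ = 38.00° ✓; |KZ| = 23.40 ✓; ∠KZC = 134.4° ✓; |ZC| = 29.60 ✓; ∠ZCE = 149.1° ✓; |CE| = 22.60 ✓; ∠CEU = 100.1° ✓; |EU| = 27.10 ✓; ∠EUP = 96.90° ✓; |UP| = 17.20 ✗.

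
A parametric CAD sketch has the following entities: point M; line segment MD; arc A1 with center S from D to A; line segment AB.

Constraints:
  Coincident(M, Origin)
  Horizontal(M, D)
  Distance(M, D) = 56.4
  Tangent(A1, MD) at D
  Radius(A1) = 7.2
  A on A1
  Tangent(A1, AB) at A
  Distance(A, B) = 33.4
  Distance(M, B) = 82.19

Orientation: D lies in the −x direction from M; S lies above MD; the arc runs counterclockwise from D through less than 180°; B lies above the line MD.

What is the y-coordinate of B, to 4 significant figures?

36.78

M is at the origin; M and D share the same y with |MD| = 56.4 and D on the −x side, so D = (-56.40, 0.000). A1 meets MD tangentially, so SD is at right angles to MD, so S = D + (0, 7.2) = (-56.40, 7.200). Since SA ⟂ AB (tangency), |SB| = √(7.2² + 33.4²) = 34.17 regardless of where A sits on A1. So B lies on both circle(M, 82.19) and circle(S, 34.17); the above-MD intersection is B = (-73.50, 36.78). A is the foot of the tangent from B: A = (-51.07, 12.04).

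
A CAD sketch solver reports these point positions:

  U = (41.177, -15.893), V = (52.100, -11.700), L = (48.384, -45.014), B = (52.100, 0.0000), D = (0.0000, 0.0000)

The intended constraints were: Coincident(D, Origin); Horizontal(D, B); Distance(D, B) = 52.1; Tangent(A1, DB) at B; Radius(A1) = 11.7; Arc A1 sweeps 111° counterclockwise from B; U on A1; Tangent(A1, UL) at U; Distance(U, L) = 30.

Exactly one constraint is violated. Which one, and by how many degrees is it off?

Tangent(A1, UL) at U — off by 7.10°.

D = (0.00, 0.00) ✓; D.y = 0.00, B.y = 0.00 ✓; |DB| = 52.10 ✓; ∠(VB, BD) = 90.00° ✓; |VB| = 11.70 ✓; bearing(V→U) − bearing(V→B) = 111.0° ✓; |VU| = 11.70 ✓; ∠(VU, UL) = 97.10° ✗; |UL| = 30.00 ✓.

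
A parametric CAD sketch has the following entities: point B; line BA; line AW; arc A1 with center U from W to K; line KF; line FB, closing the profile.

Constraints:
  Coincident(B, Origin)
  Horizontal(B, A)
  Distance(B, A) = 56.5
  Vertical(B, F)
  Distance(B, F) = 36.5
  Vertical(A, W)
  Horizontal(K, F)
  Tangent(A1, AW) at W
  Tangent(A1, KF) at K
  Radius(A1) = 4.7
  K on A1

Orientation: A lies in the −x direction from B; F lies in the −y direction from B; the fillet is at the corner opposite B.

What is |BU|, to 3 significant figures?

60.8

B is at the origin; BA is horizontal with |BA| = 56.5 and A on the −x side, so A = (-56.5, 0.00). BF is vertical with |BF| = 36.5 and F on the −y side, so F = (0.00, -36.5). The virtual corner opposite B is at (-56.5, -36.5). The tangent condition forces UW to be normal to AW and A1 meets KF tangentially, so UK is at right angles to KF, with radius 4.7, so the center U sits 4.7 in from both sides at U = (-51.8, -31.8). Then |BU| = |U − B| = 60.8.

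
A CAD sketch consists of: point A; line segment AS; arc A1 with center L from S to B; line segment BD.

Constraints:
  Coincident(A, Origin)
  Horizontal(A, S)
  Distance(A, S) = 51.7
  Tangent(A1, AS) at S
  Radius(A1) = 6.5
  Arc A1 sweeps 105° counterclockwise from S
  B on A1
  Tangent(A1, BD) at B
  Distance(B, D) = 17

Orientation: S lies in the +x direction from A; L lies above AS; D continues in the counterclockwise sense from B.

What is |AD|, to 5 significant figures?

58.957

On A1, S sits at bearing -90° from L; a 105° counterclockwise sweep puts B at bearing 15°, so B = L + 6.5·(cos 15°, sin 15°) = (57.979, 8.1823). Tangency of A1 to BD means the radius LB is perpendicular to BD, so BD runs along (−sin 15°, cos 15°); with |BD| = 17.0, D = (53.579, 24.603). Then |AD| = |D − A| = 58.957.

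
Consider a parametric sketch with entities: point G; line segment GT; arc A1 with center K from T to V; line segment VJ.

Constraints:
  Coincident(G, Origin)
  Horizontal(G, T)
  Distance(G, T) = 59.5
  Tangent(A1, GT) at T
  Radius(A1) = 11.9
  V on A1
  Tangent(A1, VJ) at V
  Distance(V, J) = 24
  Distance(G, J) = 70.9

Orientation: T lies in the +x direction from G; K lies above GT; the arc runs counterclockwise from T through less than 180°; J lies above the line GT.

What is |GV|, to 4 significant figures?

72.23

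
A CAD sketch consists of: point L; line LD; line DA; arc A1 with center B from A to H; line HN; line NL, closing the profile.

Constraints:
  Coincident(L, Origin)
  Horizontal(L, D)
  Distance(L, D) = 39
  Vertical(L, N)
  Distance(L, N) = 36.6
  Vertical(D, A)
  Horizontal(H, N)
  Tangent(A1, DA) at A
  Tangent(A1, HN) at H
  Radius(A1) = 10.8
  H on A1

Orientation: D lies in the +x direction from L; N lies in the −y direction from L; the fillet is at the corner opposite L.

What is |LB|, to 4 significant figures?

38.22

L is at the origin; LD is horizontal with |LD| = 39.0 and D on the +x side, so D = (39.00, 0.000). LN is vertical with |LN| = 36.6 and N on the −y side, so N = (0.000, -36.60). The virtual corner opposite L is at (39.00, -36.60). Since A1 is tangent to DA there, BA ⟂ DA and the tangent condition forces BH to be normal to HN, with radius 10.8, so the center B sits 10.8 in from both sides at B = (28.20, -25.80). Then |LB| = |B − L| = 38.22.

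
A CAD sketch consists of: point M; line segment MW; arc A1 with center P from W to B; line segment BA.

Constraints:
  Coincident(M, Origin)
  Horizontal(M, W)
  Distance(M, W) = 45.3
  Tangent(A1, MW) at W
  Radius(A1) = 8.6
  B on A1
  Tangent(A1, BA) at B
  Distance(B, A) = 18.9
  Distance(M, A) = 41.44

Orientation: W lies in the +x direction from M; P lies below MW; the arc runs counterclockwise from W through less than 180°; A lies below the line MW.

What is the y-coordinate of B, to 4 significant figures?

-6.768

M is at the origin; M and W share the same y with |MW| = 45.3 and W on the +x side, so W = (45.30, 0.000). A1 meets MW tangentially, so PW is at right angles to MW, so P = W + (0, -8.6) = (45.30, -8.600). Since PB ⟂ BA (tangency), |PA| = √(8.6² + 18.9²) = 20.76 regardless of where B sits on A1. So A lies on both circle(M, 41.44) and circle(P, 20.76); the below-MW intersection is A = (32.87, -25.23). B is the foot of the tangent from A: B = (36.90, -6.768).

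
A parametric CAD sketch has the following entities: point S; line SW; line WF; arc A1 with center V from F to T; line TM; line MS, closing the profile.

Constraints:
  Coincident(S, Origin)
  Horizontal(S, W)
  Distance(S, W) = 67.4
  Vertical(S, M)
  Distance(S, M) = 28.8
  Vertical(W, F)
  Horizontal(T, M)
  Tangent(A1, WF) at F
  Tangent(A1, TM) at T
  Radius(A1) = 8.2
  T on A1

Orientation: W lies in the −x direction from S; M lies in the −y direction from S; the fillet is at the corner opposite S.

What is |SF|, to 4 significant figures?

70.48

S is at the origin; SW is horizontal with |SW| = 67.4 and W on the −x side, so W = (-67.40, 0.000). SM is vertical with |SM| = 28.8 and M on the −y side, so M = (0.000, -28.80). The virtual corner opposite S is at (-67.40, -28.80). The tangent condition forces VF to be normal to WF and since A1 is tangent to TM there, VT ⟂ TM, with radius 8.2, so the center V sits 8.2 in from both sides at V = (-59.20, -20.60). That places the tangent points at F = (-67.40, -20.60) on WF and T = (-59.20, -28.80) on TM. Then |SF| = |F − S| = 70.48.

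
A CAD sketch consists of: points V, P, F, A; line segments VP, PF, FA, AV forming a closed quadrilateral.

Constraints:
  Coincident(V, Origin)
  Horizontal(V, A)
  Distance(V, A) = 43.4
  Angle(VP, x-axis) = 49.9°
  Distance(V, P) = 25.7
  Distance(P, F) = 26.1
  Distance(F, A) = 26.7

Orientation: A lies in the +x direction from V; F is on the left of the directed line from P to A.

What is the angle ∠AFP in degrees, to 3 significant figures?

78.1°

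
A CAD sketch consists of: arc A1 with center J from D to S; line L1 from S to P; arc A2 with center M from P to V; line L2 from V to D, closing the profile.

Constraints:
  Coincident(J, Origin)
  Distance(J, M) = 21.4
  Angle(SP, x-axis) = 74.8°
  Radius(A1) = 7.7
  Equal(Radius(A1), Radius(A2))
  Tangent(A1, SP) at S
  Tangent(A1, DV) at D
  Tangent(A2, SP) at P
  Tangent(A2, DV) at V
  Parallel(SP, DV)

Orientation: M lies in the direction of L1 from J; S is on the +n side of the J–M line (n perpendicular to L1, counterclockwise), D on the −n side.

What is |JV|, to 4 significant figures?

22.74

The slot axis is L1's direction at 74.8°, so u = (cos 74.8°, sin 74.8°) = (0.2622, 0.9650) and n = (−sin 74.8°, cos 74.8°) = (-0.9650, 0.2622). J is at the origin and M lies 21.4 along u from J, so M = 21.4·u = (5.611, 20.65). Tangency of A1 to both parallel lines with radius 7.7 puts S and D at J ± 7.7·n: S = (-7.431, 2.019), D = (7.431, -2.019). Equal radii place P and V the same way about M: P = M + 7.7·n = (-1.820, 22.67), V = M − 7.7·n = (13.04, 18.63). Then |JV| = |V − J| = 22.74.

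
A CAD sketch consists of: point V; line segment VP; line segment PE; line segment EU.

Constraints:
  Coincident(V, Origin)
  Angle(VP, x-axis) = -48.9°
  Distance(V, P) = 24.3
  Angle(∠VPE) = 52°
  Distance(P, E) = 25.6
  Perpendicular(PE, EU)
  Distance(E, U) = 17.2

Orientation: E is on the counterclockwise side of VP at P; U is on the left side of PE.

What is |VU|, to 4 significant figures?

10.82

V is at the origin; VP runs at -48.9° with length 24.3, so P = 24.3·(cos -48.9°, sin -48.9°) = (15.97, -18.31). ∠VPE = 52.0°, so PE runs at -48.9° + (180° − 52.0°) = 79.10° from the x-axis; with |PE| = 25.6, E = P + 25.6·(cos 79.10°, sin 79.10°) = (20.82, 6.827). PE is perpendicular to EU; with |EU| = 17.2 on the left of PE, U = E + 17.2·(-0.9820, 0.1891) = (3.925, 10.08). Then |VU| = |U − V| = 10.82.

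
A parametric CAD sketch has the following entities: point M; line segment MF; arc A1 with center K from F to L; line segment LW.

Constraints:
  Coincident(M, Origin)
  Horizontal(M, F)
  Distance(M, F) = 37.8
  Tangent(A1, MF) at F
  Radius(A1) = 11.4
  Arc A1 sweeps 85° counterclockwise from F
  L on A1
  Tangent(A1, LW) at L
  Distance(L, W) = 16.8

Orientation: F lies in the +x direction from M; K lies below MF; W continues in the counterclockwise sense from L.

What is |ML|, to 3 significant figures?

28.4

A1 meets MF tangentially, so KF is at right angles to MF, so K = F + (0, -11.4) = (37.8, -11.4). On A1, F sits at bearing 90° from K; an 85° counterclockwise sweep puts L at bearing 175°, so L = K + 11.4·(cos 175°, sin 175°) = (26.4, -10.4). Then |ML| = |L − M| = 28.4.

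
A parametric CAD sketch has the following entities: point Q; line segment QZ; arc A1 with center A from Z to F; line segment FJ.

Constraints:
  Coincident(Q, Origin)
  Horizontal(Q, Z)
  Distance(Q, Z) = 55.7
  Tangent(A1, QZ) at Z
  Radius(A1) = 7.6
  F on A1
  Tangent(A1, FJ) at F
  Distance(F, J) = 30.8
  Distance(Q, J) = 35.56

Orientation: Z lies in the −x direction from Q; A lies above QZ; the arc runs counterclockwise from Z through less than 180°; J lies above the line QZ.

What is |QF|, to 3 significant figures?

50.7

Checks: |AF| = 7.600 ✓; ∠(AF, FJ) = 90.00° ✓; |FJ| = 30.80 ✓; |QJ| = 35.56 ✓.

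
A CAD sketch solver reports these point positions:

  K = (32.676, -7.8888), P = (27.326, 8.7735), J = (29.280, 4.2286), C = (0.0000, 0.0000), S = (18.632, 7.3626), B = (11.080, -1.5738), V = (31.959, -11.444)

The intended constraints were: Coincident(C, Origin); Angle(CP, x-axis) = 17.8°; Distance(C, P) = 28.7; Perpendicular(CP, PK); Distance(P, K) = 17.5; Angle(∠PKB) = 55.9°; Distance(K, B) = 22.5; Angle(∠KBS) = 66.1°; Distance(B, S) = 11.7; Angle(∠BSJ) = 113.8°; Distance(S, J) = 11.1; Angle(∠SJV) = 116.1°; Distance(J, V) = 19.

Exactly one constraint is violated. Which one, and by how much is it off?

Distance(J, V) = 19 — off by 3.10.

C = (0.00, 0.00) ✓; CP at 17.80° ✓; |CP| = 28.70 ✓; ∠(CP, PK) = 90.00° ✓; |PK| = 17.50 ✓; ∠PKB = 55.90° ✓; |KB| = 22.50 ✓; ∠KBS = 66.10° ✓; |BS| = 11.70 ✓; ∠BSJ = 113.8° ✓; |SJ| = 11.10 ✓; ∠SJV = 116.1° ✓; |JV| = 15.90 ✗.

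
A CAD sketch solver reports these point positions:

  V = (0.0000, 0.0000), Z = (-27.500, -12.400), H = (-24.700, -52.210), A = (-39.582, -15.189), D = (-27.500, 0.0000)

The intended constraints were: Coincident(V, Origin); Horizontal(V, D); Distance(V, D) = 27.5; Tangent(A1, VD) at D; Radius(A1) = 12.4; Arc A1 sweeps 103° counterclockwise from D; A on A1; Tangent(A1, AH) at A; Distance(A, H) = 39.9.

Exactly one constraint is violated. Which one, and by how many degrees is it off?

Tangent(A1, AH) at A — off by 8.90°.

V = (0.00, 0.00) ✓; V.y = 0.00, D.y = 0.00 ✓; |VD| = 27.50 ✓; ∠(ZD, DV) = 90.00° ✓; |ZD| = 12.40 ✓; bearing(Z→A) − bearing(Z→D) = 103.0° ✓; |ZA| = 12.40 ✓; ∠(ZA, AH) = 81.10° ✗; |AH| = 39.90 ✓.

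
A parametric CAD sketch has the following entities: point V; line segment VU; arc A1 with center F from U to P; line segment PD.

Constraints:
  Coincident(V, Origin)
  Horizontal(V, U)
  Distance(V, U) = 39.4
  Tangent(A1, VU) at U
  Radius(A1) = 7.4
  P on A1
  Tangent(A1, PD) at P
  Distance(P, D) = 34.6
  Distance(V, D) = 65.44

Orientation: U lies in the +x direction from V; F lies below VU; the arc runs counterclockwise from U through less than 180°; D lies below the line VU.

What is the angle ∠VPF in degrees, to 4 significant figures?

129.6°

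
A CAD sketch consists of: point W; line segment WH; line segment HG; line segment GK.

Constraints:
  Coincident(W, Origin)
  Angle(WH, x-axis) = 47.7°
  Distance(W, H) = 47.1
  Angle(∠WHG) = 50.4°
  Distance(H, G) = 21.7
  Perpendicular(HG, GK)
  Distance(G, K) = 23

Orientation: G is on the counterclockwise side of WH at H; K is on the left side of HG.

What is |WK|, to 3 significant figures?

15.7

W is at the origin; WH runs at 47.7° with length 47.1, so H = 47.1·(cos 47.7°, sin 47.7°) = (31.7, 34.8). ∠WHG = 50.4°, so HG runs at 47.7° + (180° − 50.4°) = 177° from the x-axis; with |HG| = 21.7, G = H + 21.7·(cos 177°, sin 177°) = (10.0, 35.9). HG is perpendicular to GK; with |GK| = 23.0 on the left of HG, K = G + 23.0·(-0.0471, -0.999) = (8.94, 12.9). Then |WK| = |K − W| = 15.7.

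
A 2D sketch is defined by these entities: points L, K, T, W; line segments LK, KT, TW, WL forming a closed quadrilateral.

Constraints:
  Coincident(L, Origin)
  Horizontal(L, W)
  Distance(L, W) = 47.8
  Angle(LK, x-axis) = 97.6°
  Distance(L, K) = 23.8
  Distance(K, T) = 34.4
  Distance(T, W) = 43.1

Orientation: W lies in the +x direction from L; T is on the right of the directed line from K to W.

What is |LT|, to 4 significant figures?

11.23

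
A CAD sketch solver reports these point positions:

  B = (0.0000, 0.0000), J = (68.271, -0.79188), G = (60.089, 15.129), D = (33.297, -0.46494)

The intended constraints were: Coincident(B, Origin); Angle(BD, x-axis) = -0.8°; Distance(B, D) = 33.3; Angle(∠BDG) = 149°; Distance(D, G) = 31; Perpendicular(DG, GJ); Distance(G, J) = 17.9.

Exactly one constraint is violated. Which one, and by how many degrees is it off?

Perpendicular(DG, GJ) — off by 3.00°.

B = (0.00, 0.00) ✓; BD at -0.8000° ✓; |BD| = 33.30 ✓; ∠BDG = 149.0° ✓; |DG| = 31.00 ✓; ∠(DG, GJ) = 93.00° ✗; |GJ| = 17.90 ✓.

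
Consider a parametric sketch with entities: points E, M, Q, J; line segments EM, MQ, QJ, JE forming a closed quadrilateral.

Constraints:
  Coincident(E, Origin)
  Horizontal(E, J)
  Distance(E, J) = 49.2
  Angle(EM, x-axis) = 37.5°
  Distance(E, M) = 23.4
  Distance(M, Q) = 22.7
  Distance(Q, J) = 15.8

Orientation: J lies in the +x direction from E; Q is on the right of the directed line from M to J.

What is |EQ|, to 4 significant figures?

33.75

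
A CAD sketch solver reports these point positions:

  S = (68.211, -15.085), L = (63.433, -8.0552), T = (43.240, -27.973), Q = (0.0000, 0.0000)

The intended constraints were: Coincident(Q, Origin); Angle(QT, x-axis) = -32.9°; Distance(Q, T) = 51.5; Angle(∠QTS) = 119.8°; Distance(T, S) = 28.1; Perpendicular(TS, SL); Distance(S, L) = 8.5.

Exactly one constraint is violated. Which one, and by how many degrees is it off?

Perpendicular(TS, SL) — off by 6.90°.

Q = (0.00, 0.00) ✓; QT at -32.90° ✓; |QT| = 51.50 ✓; ∠QTS = 119.8° ✓; |TS| = 28.10 ✓; ∠(TS, SL) = 96.90° ✗; |SL| = 8.500 ✓.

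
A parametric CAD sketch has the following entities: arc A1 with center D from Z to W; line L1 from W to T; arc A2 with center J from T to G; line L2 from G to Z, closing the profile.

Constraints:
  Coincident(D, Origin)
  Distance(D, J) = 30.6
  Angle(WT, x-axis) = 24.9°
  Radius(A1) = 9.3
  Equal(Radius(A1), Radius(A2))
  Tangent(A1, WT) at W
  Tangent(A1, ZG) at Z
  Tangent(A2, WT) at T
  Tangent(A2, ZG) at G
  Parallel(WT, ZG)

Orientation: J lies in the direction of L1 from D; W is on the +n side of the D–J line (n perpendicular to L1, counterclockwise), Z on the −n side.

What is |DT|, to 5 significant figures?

31.982

Tangency of A1 to both parallel lines with radius 9.3 puts W and Z at D ± 9.3·n: W = (-3.9156, 8.4355), Z = (3.9156, -8.4355). Equal radii place T and G the same way about J: T = J + 9.3·n = (23.840, 21.319), G = J − 9.3·n = (31.671, 4.4482). Then |DT| = |T − D| = 31.982.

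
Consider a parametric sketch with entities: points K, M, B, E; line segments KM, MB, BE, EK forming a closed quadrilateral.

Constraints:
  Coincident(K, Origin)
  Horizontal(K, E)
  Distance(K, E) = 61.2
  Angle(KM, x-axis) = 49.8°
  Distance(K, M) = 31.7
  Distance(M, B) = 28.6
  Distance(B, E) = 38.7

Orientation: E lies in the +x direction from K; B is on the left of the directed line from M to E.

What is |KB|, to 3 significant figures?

58.8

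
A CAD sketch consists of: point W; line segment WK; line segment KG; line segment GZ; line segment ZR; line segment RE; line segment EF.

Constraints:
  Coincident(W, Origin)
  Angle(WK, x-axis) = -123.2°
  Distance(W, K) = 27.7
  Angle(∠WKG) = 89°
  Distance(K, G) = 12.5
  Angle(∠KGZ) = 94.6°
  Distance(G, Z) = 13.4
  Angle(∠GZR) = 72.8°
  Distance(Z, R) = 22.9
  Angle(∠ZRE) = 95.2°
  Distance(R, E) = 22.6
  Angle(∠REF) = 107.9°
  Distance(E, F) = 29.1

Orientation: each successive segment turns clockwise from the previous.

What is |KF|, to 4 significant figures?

29.87

∠ZRE = 95.2° gives RE at -131.6° from the x-axis; with |RE| = 22.6, E = (-18.22, -38.09). ∠REF = 107.9° gives EF at 156.3° from the x-axis; with |EF| = 29.1, F = (-44.86, -26.40). Then |KF| = |F − K| = 29.87.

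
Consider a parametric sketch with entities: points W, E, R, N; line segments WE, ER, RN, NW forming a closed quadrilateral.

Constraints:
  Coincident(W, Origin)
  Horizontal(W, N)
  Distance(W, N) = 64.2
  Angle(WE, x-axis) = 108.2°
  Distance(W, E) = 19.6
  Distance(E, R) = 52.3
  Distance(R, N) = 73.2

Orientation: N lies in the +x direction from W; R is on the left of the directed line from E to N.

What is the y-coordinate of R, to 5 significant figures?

61.270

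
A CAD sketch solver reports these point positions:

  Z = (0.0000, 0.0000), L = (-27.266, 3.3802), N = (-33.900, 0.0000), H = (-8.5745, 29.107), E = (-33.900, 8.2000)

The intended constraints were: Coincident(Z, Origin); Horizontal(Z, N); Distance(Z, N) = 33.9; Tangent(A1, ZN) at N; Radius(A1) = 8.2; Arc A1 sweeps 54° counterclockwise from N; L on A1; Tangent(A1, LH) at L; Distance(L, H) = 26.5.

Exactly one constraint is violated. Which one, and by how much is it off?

Distance(L, H) = 26.5 — off by 5.30.

Z = (0.00, 0.00) ✓; Z.y = 0.00, N.y = 0.00 ✓; |ZN| = 33.90 ✓; ∠(EN, NZ) = 90.00° ✓; |EN| = 8.200 ✓; bearing(E→L) − bearing(E→N) = 54.00° ✓; |EL| = 8.200 ✓; ∠(EL, LH) = 90.00° ✓; |LH| = 31.80 ✗.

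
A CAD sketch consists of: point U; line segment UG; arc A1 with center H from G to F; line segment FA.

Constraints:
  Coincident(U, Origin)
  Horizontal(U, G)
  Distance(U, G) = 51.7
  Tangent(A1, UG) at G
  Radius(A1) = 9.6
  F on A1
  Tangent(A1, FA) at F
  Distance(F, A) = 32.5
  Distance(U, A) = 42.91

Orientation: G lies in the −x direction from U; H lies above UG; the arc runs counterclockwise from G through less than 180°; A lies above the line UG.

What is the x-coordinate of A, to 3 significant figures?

-27.3

U is at the origin; UG is horizontal with |UG| = 51.7 and G on the −x side, so G = (-51.7, 0.00). Tangency of A1 to UG means the radius HG is perpendicular to UG, so H = G + (0, 9.6) = (-51.7, 9.60). Since HF ⟂ FA (tangency), |HA| = √(9.6² + 32.5²) = 33.9 regardless of where F sits on A1. So A lies on both circle(U, 42.91) and circle(H, 33.9); the above-UG intersection is A = (-27.3, 33.1). F is the foot of the tangent from A: F = (-43.4, 4.86).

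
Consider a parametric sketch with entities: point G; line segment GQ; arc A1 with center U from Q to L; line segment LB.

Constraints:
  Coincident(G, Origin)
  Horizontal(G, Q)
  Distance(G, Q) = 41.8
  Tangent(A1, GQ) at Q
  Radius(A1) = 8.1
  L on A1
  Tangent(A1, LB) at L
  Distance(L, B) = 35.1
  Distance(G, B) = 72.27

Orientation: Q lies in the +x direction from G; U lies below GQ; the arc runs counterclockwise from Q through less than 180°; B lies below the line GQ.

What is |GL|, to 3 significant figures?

38.7

G is at the origin; GQ is horizontal with |GQ| = 41.8 and Q on the +x side, so Q = (41.8, 0.00). The tangent condition forces UQ to be normal to GQ, so U = Q + (0, -8.1) = (41.8, -8.10). Since UL ⟂ LB (tangency), |UB| = √(8.1² + 35.1²) = 36.0 regardless of where L sits on A1. So B lies on both circle(G, 72.27) and circle(U, 36.0); the below-GQ intersection is B = (61.2, -38.5). L is the foot of the tangent from B: L = (36.1, -13.9).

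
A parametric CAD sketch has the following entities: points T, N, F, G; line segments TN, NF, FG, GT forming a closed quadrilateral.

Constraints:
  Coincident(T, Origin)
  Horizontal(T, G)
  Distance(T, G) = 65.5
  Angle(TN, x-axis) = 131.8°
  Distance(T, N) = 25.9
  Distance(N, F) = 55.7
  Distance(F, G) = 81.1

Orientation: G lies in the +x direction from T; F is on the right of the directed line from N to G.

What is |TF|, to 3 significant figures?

36.3

Checks: |NF| = 55.70 ✓; |FG| = 81.10 ✓.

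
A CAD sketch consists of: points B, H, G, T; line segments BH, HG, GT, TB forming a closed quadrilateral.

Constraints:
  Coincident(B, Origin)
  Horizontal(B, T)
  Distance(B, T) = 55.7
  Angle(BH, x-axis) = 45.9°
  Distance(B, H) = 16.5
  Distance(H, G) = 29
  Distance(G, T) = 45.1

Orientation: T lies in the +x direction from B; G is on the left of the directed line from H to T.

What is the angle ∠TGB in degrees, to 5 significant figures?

76.007°

Checks: |HG| = 29.00 ✓; |GT| = 45.10 ✓.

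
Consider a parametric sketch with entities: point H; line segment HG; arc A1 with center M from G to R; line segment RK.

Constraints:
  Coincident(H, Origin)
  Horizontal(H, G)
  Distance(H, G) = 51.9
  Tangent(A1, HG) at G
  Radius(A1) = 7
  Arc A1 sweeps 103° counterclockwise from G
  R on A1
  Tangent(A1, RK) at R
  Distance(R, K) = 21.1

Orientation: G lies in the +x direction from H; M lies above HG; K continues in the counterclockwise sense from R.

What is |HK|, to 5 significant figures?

61.335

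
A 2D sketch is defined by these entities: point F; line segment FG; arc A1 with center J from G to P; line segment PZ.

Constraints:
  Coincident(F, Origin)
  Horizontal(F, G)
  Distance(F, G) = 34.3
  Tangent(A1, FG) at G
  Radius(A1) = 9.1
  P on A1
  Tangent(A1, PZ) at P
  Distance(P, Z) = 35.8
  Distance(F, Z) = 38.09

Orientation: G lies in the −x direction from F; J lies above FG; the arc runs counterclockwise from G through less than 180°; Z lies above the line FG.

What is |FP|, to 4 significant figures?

26.67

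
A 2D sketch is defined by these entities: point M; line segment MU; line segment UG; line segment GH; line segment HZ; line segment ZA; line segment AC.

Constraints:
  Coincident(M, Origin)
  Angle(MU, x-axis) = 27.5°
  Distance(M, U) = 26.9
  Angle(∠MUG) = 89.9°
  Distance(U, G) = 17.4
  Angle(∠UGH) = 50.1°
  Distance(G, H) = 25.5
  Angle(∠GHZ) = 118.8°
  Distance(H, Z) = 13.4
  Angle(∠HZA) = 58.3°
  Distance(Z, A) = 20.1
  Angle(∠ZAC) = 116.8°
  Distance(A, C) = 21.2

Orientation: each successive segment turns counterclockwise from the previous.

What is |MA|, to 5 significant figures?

24.711

∠GHZ = 118.8° gives HZ at -51.300° from the x-axis; with |HZ| = 13.4, Z = (14.419, -6.1757). ∠HZA = 58.3° gives ZA at 70.400° from the x-axis; with |ZA| = 20.1, A = (21.162, 12.760). Then |MA| = |A − M| = 24.711.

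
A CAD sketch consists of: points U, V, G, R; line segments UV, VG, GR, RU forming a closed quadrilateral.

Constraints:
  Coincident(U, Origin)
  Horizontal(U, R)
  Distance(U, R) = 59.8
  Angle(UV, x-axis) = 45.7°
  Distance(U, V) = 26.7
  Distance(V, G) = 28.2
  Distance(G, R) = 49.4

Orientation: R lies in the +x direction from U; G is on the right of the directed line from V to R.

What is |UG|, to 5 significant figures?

13.680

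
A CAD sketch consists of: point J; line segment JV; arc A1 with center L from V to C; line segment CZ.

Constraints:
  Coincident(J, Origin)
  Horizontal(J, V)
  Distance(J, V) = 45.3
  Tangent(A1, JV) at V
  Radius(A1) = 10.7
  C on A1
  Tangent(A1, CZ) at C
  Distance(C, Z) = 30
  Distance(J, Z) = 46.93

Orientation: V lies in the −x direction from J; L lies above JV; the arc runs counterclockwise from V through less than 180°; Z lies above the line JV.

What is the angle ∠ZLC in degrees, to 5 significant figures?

70.370°

Checks: J = (0.00, 0.00) ✓; |LC| = 10.70 ✓; ∠(LC, CZ) = 90.00° ✓; |CZ| = 30.00 ✓; |JZ| = 46.93 ✓.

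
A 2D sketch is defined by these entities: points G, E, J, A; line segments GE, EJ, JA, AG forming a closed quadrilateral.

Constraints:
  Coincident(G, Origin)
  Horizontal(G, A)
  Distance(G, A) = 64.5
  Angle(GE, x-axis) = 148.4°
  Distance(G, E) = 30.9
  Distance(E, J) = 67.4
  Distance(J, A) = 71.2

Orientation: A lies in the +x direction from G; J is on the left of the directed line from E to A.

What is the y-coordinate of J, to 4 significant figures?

59.47

G is at the origin; GA is horizontal with |GA| = 64.5 and A in +x, so A = (64.5, 0). GE runs at 148.4° with |GE| = 30.9, so E = (-26.32, 16.19). J is determined by |EJ| = 67.4 and |JA| = 71.2 together: it lies at the intersection of circle(E, 67.4) and circle(A, 71.2). With |EA| = 92.25, the foot of the radical line on EA is 43.27 from E and the perpendicular offset is √(67.4² − 43.27²) = 51.68. Taking the left-of-EA solution: J = (25.35, 59.47).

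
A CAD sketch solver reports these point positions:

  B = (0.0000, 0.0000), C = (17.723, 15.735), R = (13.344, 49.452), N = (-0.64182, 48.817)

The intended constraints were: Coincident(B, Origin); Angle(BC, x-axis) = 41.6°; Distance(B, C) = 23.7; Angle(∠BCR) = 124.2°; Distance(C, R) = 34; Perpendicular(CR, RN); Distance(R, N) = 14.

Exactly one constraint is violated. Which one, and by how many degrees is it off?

Perpendicular(CR, RN) — off by 4.80°.

B = (0.00, 0.00) ✓; BC at 41.60° ✓; |BC| = 23.70 ✓; ∠BCR = 124.2° ✓; |CR| = 34.00 ✓; ∠(CR, RN) = 85.20° ✗; |RN| = 14.00 ✓.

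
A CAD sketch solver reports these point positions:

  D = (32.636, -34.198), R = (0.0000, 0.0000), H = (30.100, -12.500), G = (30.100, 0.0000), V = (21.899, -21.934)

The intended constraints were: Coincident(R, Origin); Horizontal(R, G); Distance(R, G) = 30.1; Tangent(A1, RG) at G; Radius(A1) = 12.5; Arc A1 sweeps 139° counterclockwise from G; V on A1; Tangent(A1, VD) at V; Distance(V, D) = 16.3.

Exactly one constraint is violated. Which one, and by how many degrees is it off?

Tangent(A1, VD) at V — off by 7.80°.

R = (0.00, 0.00) ✓; R.y = 0.00, G.y = 0.00 ✓; |RG| = 30.10 ✓; ∠(HG, GR) = 90.00° ✓; |HG| = 12.50 ✓; bearing(H→V) − bearing(H→G) = 139.0° ✓; |HV| = 12.50 ✓; ∠(HV, VD) = 97.80° ✗; |VD| = 16.30 ✓.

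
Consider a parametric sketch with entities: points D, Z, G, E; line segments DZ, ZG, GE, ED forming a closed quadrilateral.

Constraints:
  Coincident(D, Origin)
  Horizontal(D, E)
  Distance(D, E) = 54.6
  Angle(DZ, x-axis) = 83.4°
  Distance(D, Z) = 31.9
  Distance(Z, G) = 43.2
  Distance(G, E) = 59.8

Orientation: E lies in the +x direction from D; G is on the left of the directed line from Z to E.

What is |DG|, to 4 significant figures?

69.11

D is at the origin; D and E share the same y with |DE| = 54.6 and E in +x, so E = (54.6, 0). DZ runs at 83.4° with |DZ| = 31.9, so Z = (3.666, 31.69). G is determined by |ZG| = 43.2 and |GE| = 59.8 together: it lies at the intersection of circle(Z, 43.2) and circle(E, 59.8). With |ZE| = 59.99, the foot of the radical line on ZE is 15.74 from Z and the perpendicular offset is √(43.2² − 15.74²) = 40.23. Taking the left-of-ZE solution: G = (38.28, 57.53).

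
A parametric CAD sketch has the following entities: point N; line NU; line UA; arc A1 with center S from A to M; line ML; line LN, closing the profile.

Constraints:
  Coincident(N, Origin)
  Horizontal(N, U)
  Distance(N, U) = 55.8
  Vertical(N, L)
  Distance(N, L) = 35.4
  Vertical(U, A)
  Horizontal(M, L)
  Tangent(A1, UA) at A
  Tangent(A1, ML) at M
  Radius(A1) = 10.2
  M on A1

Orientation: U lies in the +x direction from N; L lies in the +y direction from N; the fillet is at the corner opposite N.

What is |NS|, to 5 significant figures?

52.100

N and L share the same x with |NL| = 35.4 and L on the +y side, so L = (0.0000, 35.400). The virtual corner opposite N is at (55.800, 35.400). Since A1 is tangent to UA there, SA ⟂ UA and A1 meets ML tangentially, so SM is at right angles to ML, with radius 10.2, so the center S sits 10.2 in from both sides at S = (45.600, 25.200). Then |NS| = |S − N| = 52.100.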